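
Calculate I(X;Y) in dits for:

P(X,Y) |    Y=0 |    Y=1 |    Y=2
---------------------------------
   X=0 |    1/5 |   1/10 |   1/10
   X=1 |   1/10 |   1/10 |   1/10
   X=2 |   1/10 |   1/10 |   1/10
0.0060 dits

Mutual information: I(X;Y) = H(X) + H(Y) - H(X,Y)

Marginals:
P(X) = (2/5, 3/10, 3/10), H(X) = 0.4729 dits
P(Y) = (2/5, 3/10, 3/10), H(Y) = 0.4729 dits

Joint entropy: H(X,Y) = 0.9398 dits

I(X;Y) = 0.4729 + 0.4729 - 0.9398 = 0.0060 dits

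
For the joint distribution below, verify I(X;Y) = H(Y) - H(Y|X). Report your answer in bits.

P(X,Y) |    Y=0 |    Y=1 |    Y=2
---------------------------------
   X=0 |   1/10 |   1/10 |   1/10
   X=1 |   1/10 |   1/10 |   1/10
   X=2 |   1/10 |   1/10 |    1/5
I(X;Y) = 0.0200 bits

Mutual information has multiple equivalent forms:
- I(X;Y) = H(X) - H(X|Y)
- I(X;Y) = H(Y) - H(Y|X)
- I(X;Y) = H(X) + H(Y) - H(X,Y)

Computing all quantities:
H(X) = 1.5710, H(Y) = 1.5710, H(X,Y) = 3.1219
H(X|Y) = 1.5510, H(Y|X) = 1.5510

Verification:
H(X) - H(X|Y) = 1.5710 - 1.5510 = 0.0200
H(Y) - H(Y|X) = 1.5710 - 1.5510 = 0.0200
H(X) + H(Y) - H(X,Y) = 1.5710 + 1.5710 - 3.1219 = 0.0200

All forms give I(X;Y) = 0.0200 bits. ✓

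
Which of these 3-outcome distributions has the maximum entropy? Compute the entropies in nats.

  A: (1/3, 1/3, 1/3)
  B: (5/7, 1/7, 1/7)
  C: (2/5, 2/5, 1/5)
A

For a discrete distribution over n outcomes, entropy is maximized by the uniform distribution.

Computing entropies:
H(A) = 1.0986 nats
H(B) = 0.7963 nats
H(C) = 1.0549 nats

The uniform distribution (where all probabilities equal 1/3) achieves the maximum entropy of log_e(3) = 1.0986 nats.

Distribution A has the highest entropy.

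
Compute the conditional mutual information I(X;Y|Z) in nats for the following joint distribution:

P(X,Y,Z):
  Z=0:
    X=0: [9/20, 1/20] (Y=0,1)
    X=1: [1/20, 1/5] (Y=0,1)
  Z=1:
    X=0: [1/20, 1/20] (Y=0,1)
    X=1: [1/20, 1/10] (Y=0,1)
0.1932 nats

Conditional mutual information: I(X;Y|Z) = H(X|Z) + H(Y|Z) - H(X,Y|Z)

H(Z) = 0.5623
H(X,Z) = 1.2080 → H(X|Z) = 0.6456
H(Y,Z) = 1.2080 → H(Y|Z) = 0.6456
H(X,Y,Z) = 1.6604 → H(X,Y|Z) = 1.0981

I(X;Y|Z) = 0.6456 + 0.6456 - 1.0981 = 0.1932 nats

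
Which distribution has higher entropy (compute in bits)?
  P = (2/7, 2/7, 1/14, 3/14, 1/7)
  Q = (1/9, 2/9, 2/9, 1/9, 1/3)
Q

Computing entropies in bits:
H(P) = 2.1820
H(Q) = 2.1972

Distribution Q has higher entropy.

Intuition: The distribution closer to uniform (more spread out) has higher entropy.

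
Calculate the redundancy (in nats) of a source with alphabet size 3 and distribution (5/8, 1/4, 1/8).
0.1984 nats

Redundancy measures how far a source is from maximum entropy:
R = H_max - H(X)

Maximum entropy for 3 symbols: H_max = log_e(3) = 1.0986 nats
Actual entropy: H(X) = 0.9003 nats
Redundancy: R = 1.0986 - 0.9003 = 0.1984 nats

This redundancy represents potential for compression: the source could be compressed by 0.1984 nats per symbol.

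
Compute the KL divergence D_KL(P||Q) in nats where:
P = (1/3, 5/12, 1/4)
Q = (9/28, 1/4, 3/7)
0.0902 nats

KL divergence: D_KL(P||Q) = Σ p(x) log(p(x)/q(x))

Computing term by term:
  x=0: 1/3 × log_e[(1/3)/(9/28)] = 1/3 × 0.0364 = 0.0121
  x=1: 5/12 × log_e[(5/12)/(1/4)] = 5/12 × 0.5108 = 0.2128
  x=2: 1/4 × log_e[(1/4)/(3/7)] = 1/4 × -0.5390 = -0.1347

D_KL(P||Q) = 0.0902 nats

Note: KL divergence is always non-negative and equals 0 iff P = Q.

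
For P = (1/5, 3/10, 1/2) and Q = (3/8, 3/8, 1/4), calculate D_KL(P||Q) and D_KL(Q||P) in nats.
D_KL(P||Q) = 0.1539, D_KL(Q||P) = 0.1461

KL divergence is not symmetric: D_KL(P||Q) ≠ D_KL(Q||P) in general.

D_KL(P||Q) = 0.1539 nats
D_KL(Q||P) = 0.1461 nats

No, they are not equal!

This asymmetry is why KL divergence is not a true distance metric.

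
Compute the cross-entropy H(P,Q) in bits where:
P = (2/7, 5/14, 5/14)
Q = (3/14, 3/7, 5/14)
1.6020 bits

Cross-entropy: H(P,Q) = -Σ p(x) log q(x)

Alternatively: H(P,Q) = H(P) + D_KL(P||Q)
H(P) = 1.5774 bits
D_KL(P||Q) = 0.0246 bits

H(P,Q) = 1.5774 + 0.0246 = 1.6020 bits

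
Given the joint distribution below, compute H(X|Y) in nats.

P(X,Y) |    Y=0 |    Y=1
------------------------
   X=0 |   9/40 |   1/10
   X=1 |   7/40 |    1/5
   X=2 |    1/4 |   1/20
1.0417 nats

Using the chain rule: H(X|Y) = H(X,Y) - H(Y)

First, compute H(X,Y) = 1.6891 nats

Marginal P(Y) = (13/20, 7/20)
H(Y) = 0.6474 nats

H(X|Y) = H(X,Y) - H(Y) = 1.6891 - 0.6474 = 1.0417 nats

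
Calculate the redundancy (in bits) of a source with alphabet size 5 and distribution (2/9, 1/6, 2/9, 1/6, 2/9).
0.0137 bits

Redundancy measures how far a source is from maximum entropy:
R = H_max - H(X)

Maximum entropy for 5 symbols: H_max = log_2(5) = 2.3219 bits
Actual entropy: H(X) = 2.3083 bits
Redundancy: R = 2.3219 - 2.3083 = 0.0137 bits

This redundancy represents potential for compression: the source could be compressed by 0.0137 bits per symbol.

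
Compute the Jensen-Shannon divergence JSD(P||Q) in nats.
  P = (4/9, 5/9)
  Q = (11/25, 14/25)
0.0000 nats

Jensen-Shannon divergence is:
JSD(P||Q) = 0.5 × D_KL(P||M) + 0.5 × D_KL(Q||M)
where M = 0.5 × (P + Q) is the mixture distribution.

M = 0.5 × (4/9, 5/9) + 0.5 × (11/25, 14/25) = (0.442222, 0.557778)

D_KL(P||M) = 0.0000 nats
D_KL(Q||M) = 0.0000 nats

JSD(P||Q) = 0.5 × 0.0000 + 0.5 × 0.0000 = 0.0000 nats

Unlike KL divergence, JSD is symmetric and bounded: 0 ≤ JSD ≤ log(2).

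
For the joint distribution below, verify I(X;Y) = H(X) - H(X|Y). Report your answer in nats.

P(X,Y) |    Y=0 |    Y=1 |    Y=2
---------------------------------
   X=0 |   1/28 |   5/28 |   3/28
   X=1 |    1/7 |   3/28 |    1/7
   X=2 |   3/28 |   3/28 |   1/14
I(X;Y) = 0.0512 nats

Mutual information has multiple equivalent forms:
- I(X;Y) = H(X) - H(X|Y)
- I(X;Y) = H(Y) - H(Y|X)
- I(X;Y) = H(X) + H(Y) - H(X,Y)

Computing all quantities:
H(X) = 1.0898, H(Y) = 1.0898, H(X,Y) = 2.1284
H(X|Y) = 1.0386, H(Y|X) = 1.0386

Verification:
H(X) - H(X|Y) = 1.0898 - 1.0386 = 0.0512
H(Y) - H(Y|X) = 1.0898 - 1.0386 = 0.0512
H(X) + H(Y) - H(X,Y) = 1.0898 + 1.0898 - 2.1284 = 0.0512

All forms give I(X;Y) = 0.0512 nats. ✓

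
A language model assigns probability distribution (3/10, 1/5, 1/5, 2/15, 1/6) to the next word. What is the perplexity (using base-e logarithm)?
4.8175

Perplexity is e^H (or exp(H) for natural log).

First, H = -Σ p log p = 1.5722 nats
Perplexity = e^1.5722 = 4.8175

Interpretation: The model's uncertainty is equivalent to choosing uniformly among 4.8 options.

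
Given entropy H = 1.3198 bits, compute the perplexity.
2.4963

Perplexity is 2^H (or exp(H) for natural log).

H = 1.3198 bits
Perplexity = 2^1.3198 = 2.4963

Interpretation: The model's uncertainty is equivalent to choosing uniformly among 2.5 options.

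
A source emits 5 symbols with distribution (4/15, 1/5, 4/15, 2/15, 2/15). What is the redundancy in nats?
0.0453 nats

Redundancy measures how far a source is from maximum entropy:
R = H_max - H(X)

Maximum entropy for 5 symbols: H_max = log_e(5) = 1.6094 nats
Actual entropy: H(X) = 1.5641 nats
Redundancy: R = 1.6094 - 1.5641 = 0.0453 nats

This redundancy represents potential for compression: the source could be compressed by 0.0453 nats per symbol.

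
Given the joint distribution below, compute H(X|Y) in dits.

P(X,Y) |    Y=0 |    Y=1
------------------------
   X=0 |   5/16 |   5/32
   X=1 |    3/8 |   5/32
0.2998 dits

Using the chain rule: H(X|Y) = H(X,Y) - H(Y)

First, compute H(X,Y) = 0.5695 dits

Marginal P(Y) = (11/16, 5/16)
H(Y) = 0.2697 dits

H(X|Y) = H(X,Y) - H(Y) = 0.5695 - 0.2697 = 0.2998 dits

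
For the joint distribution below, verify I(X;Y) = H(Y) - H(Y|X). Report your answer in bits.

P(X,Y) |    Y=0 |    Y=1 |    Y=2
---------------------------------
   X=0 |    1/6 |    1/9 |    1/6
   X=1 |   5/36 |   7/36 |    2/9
I(X;Y) = 0.0152 bits

Mutual information has multiple equivalent forms:
- I(X;Y) = H(X) - H(X|Y)
- I(X;Y) = H(Y) - H(Y|X)
- I(X;Y) = H(X) + H(Y) - H(X,Y)

Computing all quantities:
H(X) = 0.9911, H(Y) = 1.5752, H(X,Y) = 2.5510
H(X|Y) = 0.9758, H(Y|X) = 1.5599

Verification:
H(X) - H(X|Y) = 0.9911 - 0.9758 = 0.0152
H(Y) - H(Y|X) = 1.5752 - 1.5599 = 0.0152
H(X) + H(Y) - H(X,Y) = 0.9911 + 1.5752 - 2.5510 = 0.0152

All forms give I(X;Y) = 0.0152 bits. ✓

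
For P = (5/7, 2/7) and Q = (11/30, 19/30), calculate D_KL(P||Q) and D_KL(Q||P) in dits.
D_KL(P||Q) = 0.1081, D_KL(Q||P) = 0.1128

KL divergence is not symmetric: D_KL(P||Q) ≠ D_KL(Q||P) in general.

D_KL(P||Q) = 0.1081 dits
D_KL(Q||P) = 0.1128 dits

No, they are not equal!

This asymmetry is why KL divergence is not a true distance metric.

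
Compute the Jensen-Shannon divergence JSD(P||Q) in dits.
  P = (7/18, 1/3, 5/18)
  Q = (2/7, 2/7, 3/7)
0.0056 dits

Jensen-Shannon divergence is:
JSD(P||Q) = 0.5 × D_KL(P||M) + 0.5 × D_KL(Q||M)
where M = 0.5 × (P + Q) is the mixture distribution.

M = 0.5 × (7/18, 1/3, 5/18) + 0.5 × (2/7, 2/7, 3/7) = (0.337302, 0.309524, 0.353175)

D_KL(P||M) = 0.0058 dits
D_KL(Q||M) = 0.0055 dits

JSD(P||Q) = 0.5 × 0.0058 + 0.5 × 0.0055 = 0.0056 dits

Unlike KL divergence, JSD is symmetric and bounded: 0 ≤ JSD ≤ log(2).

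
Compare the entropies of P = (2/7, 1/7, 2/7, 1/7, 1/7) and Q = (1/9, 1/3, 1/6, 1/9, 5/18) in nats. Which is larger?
P

Computing entropies in nats:
H(P) = 1.5498
H(Q) = 1.5089

Distribution P has higher entropy.

Intuition: The distribution closer to uniform (more spread out) has higher entropy.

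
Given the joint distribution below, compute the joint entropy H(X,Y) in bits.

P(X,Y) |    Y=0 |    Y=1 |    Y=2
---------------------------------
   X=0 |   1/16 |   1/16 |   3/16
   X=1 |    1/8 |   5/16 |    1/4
2.3522 bits

Joint entropy is H(X,Y) = -Σ_{x,y} p(x,y) log p(x,y).

Summing over all non-zero entries:
H(X,Y) = -[1/16·log_2(1/16) + 1/16·log_2(1/16) + 3/16·log_2(3/16) + 1/8·log_2(1/8) + 5/16·log_2(5/16) + 1/4·log_2(1/4)]
H(X,Y) = 2.3522 bits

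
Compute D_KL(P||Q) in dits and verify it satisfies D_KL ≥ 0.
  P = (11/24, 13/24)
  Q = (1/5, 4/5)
0.0733 dits

KL divergence satisfies the Gibbs inequality: D_KL(P||Q) ≥ 0 for all distributions P, Q.

D_KL(P||Q) = Σ p(x) log(p(x)/q(x))
Term by term:
  x=0: 11/24 × log_10[(11/24)/(1/5)] = 0.1651
  x=1: 13/24 × log_10[(13/24)/(4/5)] = -0.0917
D_KL(P||Q) = 0.0733 dits

D_KL(P||Q) = 0.0733 ≥ 0 ✓

This non-negativity is a fundamental property: relative entropy cannot be negative because it measures how different Q is from P.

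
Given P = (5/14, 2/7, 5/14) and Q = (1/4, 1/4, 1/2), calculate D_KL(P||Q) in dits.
0.0197 dits

KL divergence: D_KL(P||Q) = Σ p(x) log(p(x)/q(x))

Computing term by term:
  x=0: 5/14 × log_10[(5/14)/(1/4)] = 5/14 × 0.1549 = 0.0553
  x=1: 2/7 × log_10[(2/7)/(1/4)] = 2/7 × 0.0580 = 0.0166
  x=2: 5/14 × log_10[(5/14)/(1/2)] = 5/14 × -0.1461 = -0.0522

D_KL(P||Q) = 0.0197 dits

Note: KL divergence is always non-negative and equals 0 iff P = Q.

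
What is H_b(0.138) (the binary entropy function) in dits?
0.1743 dits

The binary entropy function is:
H(p) = -p log(p) - (1-p) log(1-p)

H(0.138) = -0.138 × log_10(0.138) - 0.862 × log_10(0.862)
H(0.138) = 0.1743 dits

Note: Binary entropy is maximized at p=0.5 (H=1 bit) and minimized at p=0 or p=1 (H=0).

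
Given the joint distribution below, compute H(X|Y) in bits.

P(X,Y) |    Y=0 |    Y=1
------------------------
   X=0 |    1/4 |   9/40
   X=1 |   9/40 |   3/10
0.9913 bits

Using the chain rule: H(X|Y) = H(X,Y) - H(Y)

First, compute H(X,Y) = 1.9895 bits

Marginal P(Y) = (19/40, 21/40)
H(Y) = 0.9982 bits

H(X|Y) = H(X,Y) - H(Y) = 1.9895 - 0.9982 = 0.9913 bits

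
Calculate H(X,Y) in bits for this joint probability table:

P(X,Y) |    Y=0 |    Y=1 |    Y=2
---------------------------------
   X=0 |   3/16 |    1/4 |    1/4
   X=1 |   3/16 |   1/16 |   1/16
2.4056 bits

Joint entropy is H(X,Y) = -Σ_{x,y} p(x,y) log p(x,y).

Summing over all non-zero entries:
H(X,Y) = -[3/16·log_2(3/16) + 1/4·log_2(1/4) + 1/4·log_2(1/4) + 3/16·log_2(3/16) + 1/16·log_2(1/16) + 1/16·log_2(1/16)]
H(X,Y) = 2.4056 bits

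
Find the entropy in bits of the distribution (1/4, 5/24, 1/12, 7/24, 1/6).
2.2195 bits

Shannon entropy is H(X) = -Σ p(x) log p(x).

For P = (1/4, 5/24, 1/12, 7/24, 1/6):
H = -1/4 × log_2(1/4) -5/24 × log_2(5/24) -1/12 × log_2(1/12) -7/24 × log_2(7/24) -1/6 × log_2(1/6)
H = 2.2195 bits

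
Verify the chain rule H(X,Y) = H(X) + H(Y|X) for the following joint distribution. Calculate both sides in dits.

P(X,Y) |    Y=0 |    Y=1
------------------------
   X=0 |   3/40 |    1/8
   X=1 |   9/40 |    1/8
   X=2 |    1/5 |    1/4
H(X,Y) = 0.7462, H(X) = 0.4554, H(Y|X) = 0.2908 (all in dits)

Chain rule: H(X,Y) = H(X) + H(Y|X)

Left side — joint entropy directly:
H(X,Y) = -Σ p(x,y) log p(x,y) = 0.7462 dits

Right side — compute H(Y|X) from the conditional distributions:
P(X) = (1/5, 7/20, 9/20), so H(X) = 0.4554 dits
H(Y|X) = Σ_x P(X=x) · H(Y|X=x):
  P(Y|X=0) = (3/8, 5/8), H(Y|X=0) = 0.2873, weight P(X=0) = 1/5
  P(Y|X=1) = (9/14, 5/14), H(Y|X=1) = 0.2831, weight P(X=1) = 7/20
  P(Y|X=2) = (4/9, 5/9), H(Y|X=2) = 0.2983, weight P(X=2) = 9/20
H(Y|X) = 0.2908 dits

H(X) + H(Y|X) = 0.4554 + 0.2908 = 0.7462 dits

Both sides equal 0.7462 dits. ✓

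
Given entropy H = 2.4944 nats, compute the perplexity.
12.1145

Perplexity is e^H (or exp(H) for natural log).

H = 2.4944 nats
Perplexity = e^2.4944 = 12.1145

Interpretation: The model's uncertainty is equivalent to choosing uniformly among 12.1 options.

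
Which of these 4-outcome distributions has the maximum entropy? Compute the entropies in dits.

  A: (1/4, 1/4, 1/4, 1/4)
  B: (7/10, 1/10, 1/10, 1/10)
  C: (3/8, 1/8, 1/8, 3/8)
A

For a discrete distribution over n outcomes, entropy is maximized by the uniform distribution.

Computing entropies:
H(A) = 0.6021 dits
H(B) = 0.4084 dits
H(C) = 0.5452 dits

The uniform distribution (where all probabilities equal 1/4) achieves the maximum entropy of log_10(4) = 0.6021 dits.

Distribution A has the highest entropy.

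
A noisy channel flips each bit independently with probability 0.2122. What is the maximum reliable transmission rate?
0.2543 bits

For a binary symmetric channel (BSC) with error probability p:
Capacity C = 1 - H(p) bits per symbol

where H(p) = -p log₂(p) - (1-p) log₂(1-p) is the binary entropy function.

H(0.2122) = 0.7457 bits
C = 1 - 0.7457 = 0.2543 bits per symbol

This means we can reliably transmit up to 0.2543 bits of information per channel use.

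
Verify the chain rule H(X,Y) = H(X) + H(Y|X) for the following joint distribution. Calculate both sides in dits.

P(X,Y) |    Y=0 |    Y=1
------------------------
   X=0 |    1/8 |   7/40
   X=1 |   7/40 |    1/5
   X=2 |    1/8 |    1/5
H(X,Y) = 0.7703, H(X) = 0.4752, H(Y|X) = 0.2951 (all in dits)

Chain rule: H(X,Y) = H(X) + H(Y|X)

Left side — joint entropy directly:
H(X,Y) = -Σ p(x,y) log p(x,y) = 0.7703 dits

Right side — compute H(Y|X) from the conditional distributions:
P(X) = (3/10, 3/8, 13/40), so H(X) = 0.4752 dits
H(Y|X) = Σ_x P(X=x) · H(Y|X=x):
  P(Y|X=0) = (5/12, 7/12), H(Y|X=0) = 0.2950, weight P(X=0) = 3/10
  P(Y|X=1) = (7/15, 8/15), H(Y|X=1) = 0.3001, weight P(X=1) = 3/8
  P(Y|X=2) = (5/13, 8/13), H(Y|X=2) = 0.2894, weight P(X=2) = 13/40
H(Y|X) = 0.2951 dits

H(X) + H(Y|X) = 0.4752 + 0.2951 = 0.7703 dits

Both sides equal 0.7703 dits. ✓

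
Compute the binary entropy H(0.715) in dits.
0.2595 dits

The binary entropy function is:
H(p) = -p log(p) - (1-p) log(1-p)

H(0.715) = -0.715 × log_10(0.715) - 0.285 × log_10(0.285)
H(0.715) = 0.2595 dits

Note: Binary entropy is maximized at p=0.5 (H=1 bit) and minimized at p=0 or p=1 (H=0).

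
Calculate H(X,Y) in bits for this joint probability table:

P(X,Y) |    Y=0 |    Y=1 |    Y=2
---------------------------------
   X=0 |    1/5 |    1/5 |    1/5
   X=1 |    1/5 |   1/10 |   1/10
2.5219 bits

Joint entropy is H(X,Y) = -Σ_{x,y} p(x,y) log p(x,y).

Summing over all non-zero entries:
H(X,Y) = -[1/5·log_2(1/5) + 1/5·log_2(1/5) + 1/5·log_2(1/5) + 1/5·log_2(1/5) + 1/10·log_2(1/10) + 1/10·log_2(1/10)]
H(X,Y) = 2.5219 bits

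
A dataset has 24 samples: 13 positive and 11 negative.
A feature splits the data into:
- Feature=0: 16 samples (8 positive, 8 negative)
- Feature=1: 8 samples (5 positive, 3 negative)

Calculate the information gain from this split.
0.0102 bits

Information Gain = H(Y) - H(Y|Feature)

Before split:
P(positive) = 13/24 = 0.5417
H(Y) = 0.9950 bits

After split:
Feature=0: H = 1.0000 bits (weight = 16/24)
Feature=1: H = 0.9544 bits (weight = 8/24)
H(Y|Feature) = (16/24)×1.0000 + (8/24)×0.9544 = 0.9848 bits

Information Gain = 0.9950 - 0.9848 = 0.0102 bits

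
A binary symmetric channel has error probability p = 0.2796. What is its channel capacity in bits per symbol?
0.1451 bits

For a binary symmetric channel (BSC) with error probability p:
Capacity C = 1 - H(p) bits per symbol

where H(p) = -p log₂(p) - (1-p) log₂(1-p) is the binary entropy function.

H(0.2796) = 0.8549 bits
C = 1 - 0.8549 = 0.1451 bits per symbol

This means we can reliably transmit up to 0.1451 bits of information per channel use.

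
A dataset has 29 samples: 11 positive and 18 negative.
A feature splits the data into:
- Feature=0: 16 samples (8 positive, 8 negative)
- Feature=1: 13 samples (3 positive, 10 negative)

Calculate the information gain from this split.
0.0565 bits

Information Gain = H(Y) - H(Y|Feature)

Before split:
P(positive) = 11/29 = 0.3793
H(Y) = 0.9576 bits

After split:
Feature=0: H = 1.0000 bits (weight = 16/29)
Feature=1: H = 0.7793 bits (weight = 13/29)
H(Y|Feature) = (16/29)×1.0000 + (13/29)×0.7793 = 0.9011 bits

Information Gain = 0.9576 - 0.9011 = 0.0565 bits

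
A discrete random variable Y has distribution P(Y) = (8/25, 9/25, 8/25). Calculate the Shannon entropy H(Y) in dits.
0.4764 dits

Shannon entropy is H(X) = -Σ p(x) log p(x).

For P = (8/25, 9/25, 8/25):
H = -8/25 × log_10(8/25) -9/25 × log_10(9/25) -8/25 × log_10(8/25)
H = 0.4764 dits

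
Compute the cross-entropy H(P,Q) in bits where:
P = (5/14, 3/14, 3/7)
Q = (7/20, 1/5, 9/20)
1.5322 bits

Cross-entropy: H(P,Q) = -Σ p(x) log q(x)

Alternatively: H(P,Q) = H(P) + D_KL(P||Q)
H(P) = 1.5306 bits
D_KL(P||Q) = 0.0016 bits

H(P,Q) = 1.5306 + 0.0016 = 1.5322 bits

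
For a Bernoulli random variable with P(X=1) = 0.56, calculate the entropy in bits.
0.9896 bits

The binary entropy function is:
H(p) = -p log(p) - (1-p) log(1-p)

H(0.56) = -0.56 × log_2(0.56) - 0.44 × log_2(0.44)
H(0.56) = 0.9896 bits

Note: Binary entropy is maximized at p=0.5 (H=1 bit) and minimized at p=0 or p=1 (H=0).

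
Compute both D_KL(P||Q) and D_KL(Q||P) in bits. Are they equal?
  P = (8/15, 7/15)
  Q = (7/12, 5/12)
D_KL(P||Q) = 0.0073, D_KL(Q||P) = 0.0073

KL divergence is not symmetric: D_KL(P||Q) ≠ D_KL(Q||P) in general.

D_KL(P||Q) = 0.0073 bits
D_KL(Q||P) = 0.0073 bits

In this case they happen to be equal (to 4 decimal places).

This asymmetry is why KL divergence is not a true distance metric.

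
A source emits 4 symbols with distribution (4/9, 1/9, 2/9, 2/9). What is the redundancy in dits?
0.0492 dits

Redundancy measures how far a source is from maximum entropy:
R = H_max - H(X)

Maximum entropy for 4 symbols: H_max = log_10(4) = 0.6021 dits
Actual entropy: H(X) = 0.5529 dits
Redundancy: R = 0.6021 - 0.5529 = 0.0492 dits

This redundancy represents potential for compression: the source could be compressed by 0.0492 dits per symbol.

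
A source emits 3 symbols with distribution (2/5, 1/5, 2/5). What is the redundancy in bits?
0.0630 bits

Redundancy measures how far a source is from maximum entropy:
R = H_max - H(X)

Maximum entropy for 3 symbols: H_max = log_2(3) = 1.5850 bits
Actual entropy: H(X) = 1.5219 bits
Redundancy: R = 1.5850 - 1.5219 = 0.0630 bits

This redundancy represents potential for compression: the source could be compressed by 0.0630 bits per symbol.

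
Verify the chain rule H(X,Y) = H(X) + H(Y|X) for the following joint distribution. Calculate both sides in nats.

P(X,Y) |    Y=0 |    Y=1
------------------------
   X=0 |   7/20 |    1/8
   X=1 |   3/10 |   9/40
H(X,Y) = 1.3242, H(X) = 0.6919, H(Y|X) = 0.6323 (all in nats)

Chain rule: H(X,Y) = H(X) + H(Y|X)

Left side — joint entropy directly:
H(X,Y) = -Σ p(x,y) log p(x,y) = 1.3242 nats

Right side — compute H(Y|X) from the conditional distributions:
P(X) = (19/40, 21/40), so H(X) = 0.6919 nats
H(Y|X) = Σ_x P(X=x) · H(Y|X=x):
  P(Y|X=0) = (14/19, 5/19), H(Y|X=0) = 0.5763, weight P(X=0) = 19/40
  P(Y|X=1) = (4/7, 3/7), H(Y|X=1) = 0.6829, weight P(X=1) = 21/40
H(Y|X) = 0.6323 nats

H(X) + H(Y|X) = 0.6919 + 0.6323 = 1.3242 nats

Both sides equal 1.3242 nats. ✓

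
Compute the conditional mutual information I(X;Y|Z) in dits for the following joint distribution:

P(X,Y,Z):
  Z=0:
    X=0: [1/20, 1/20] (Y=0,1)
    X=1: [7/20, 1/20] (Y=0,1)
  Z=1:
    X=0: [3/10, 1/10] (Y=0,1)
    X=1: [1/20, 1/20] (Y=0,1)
0.0180 dits

Conditional mutual information: I(X;Y|Z) = H(X|Z) + H(Y|Z) - H(X,Y|Z)

H(Z) = 0.3010
H(X,Z) = 0.5184 → H(X|Z) = 0.2173
H(Y,Z) = 0.5423 → H(Y|Z) = 0.2413
H(X,Y,Z) = 0.7417 → H(X,Y|Z) = 0.4407

I(X;Y|Z) = 0.2173 + 0.2413 - 0.4407 = 0.0180 dits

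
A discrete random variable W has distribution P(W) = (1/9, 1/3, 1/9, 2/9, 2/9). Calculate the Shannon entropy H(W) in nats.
1.5230 nats

Shannon entropy is H(X) = -Σ p(x) log p(x).

For P = (1/9, 1/3, 1/9, 2/9, 2/9):
H = -1/9 × log_e(1/9) -1/3 × log_e(1/3) -1/9 × log_e(1/9) -2/9 × log_e(2/9) -2/9 × log_e(2/9)
H = 1.5230 nats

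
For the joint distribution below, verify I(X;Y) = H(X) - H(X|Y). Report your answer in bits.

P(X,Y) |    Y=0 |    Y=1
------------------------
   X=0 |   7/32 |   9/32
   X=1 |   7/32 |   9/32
I(X;Y) = 0.0000 bits

Mutual information has multiple equivalent forms:
- I(X;Y) = H(X) - H(X|Y)
- I(X;Y) = H(Y) - H(Y|X)
- I(X;Y) = H(X) + H(Y) - H(X,Y)

Computing all quantities:
H(X) = 1.0000, H(Y) = 0.9887, H(X,Y) = 1.9887
H(X|Y) = 1.0000, H(Y|X) = 0.9887

Verification:
H(X) - H(X|Y) = 1.0000 - 1.0000 = 0.0000
H(Y) - H(Y|X) = 0.9887 - 0.9887 = 0.0000
H(X) + H(Y) - H(X,Y) = 1.0000 + 0.9887 - 1.9887 = 0.0000

All forms give I(X;Y) = 0.0000 bits. ✓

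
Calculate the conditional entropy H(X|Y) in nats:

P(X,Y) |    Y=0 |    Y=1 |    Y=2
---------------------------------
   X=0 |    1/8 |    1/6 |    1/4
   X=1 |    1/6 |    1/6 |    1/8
0.6689 nats

Using the chain rule: H(X|Y) = H(X,Y) - H(Y)

First, compute H(X,Y) = 1.7623 nats

Marginal P(Y) = (7/24, 1/3, 3/8)
H(Y) = 1.0934 nats

H(X|Y) = H(X,Y) - H(Y) = 1.7623 - 1.0934 = 0.6689 nats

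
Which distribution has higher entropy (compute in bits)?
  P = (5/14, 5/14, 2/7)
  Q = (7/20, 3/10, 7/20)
Q

Computing entropies in bits:
H(P) = 1.5774
H(Q) = 1.5813

Distribution Q has higher entropy.

Intuition: The distribution closer to uniform (more spread out) has higher entropy.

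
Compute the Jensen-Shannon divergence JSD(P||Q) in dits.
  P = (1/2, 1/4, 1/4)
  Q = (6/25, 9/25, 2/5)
0.0161 dits

Jensen-Shannon divergence is:
JSD(P||Q) = 0.5 × D_KL(P||M) + 0.5 × D_KL(Q||M)
where M = 0.5 × (P + Q) is the mixture distribution.

M = 0.5 × (1/2, 1/4, 1/4) + 0.5 × (6/25, 9/25, 2/5) = (0.37, 0.305, 13/40)

D_KL(P||M) = 0.0153 dits
D_KL(Q||M) = 0.0169 dits

JSD(P||Q) = 0.5 × 0.0153 + 0.5 × 0.0169 = 0.0161 dits

Unlike KL divergence, JSD is symmetric and bounded: 0 ≤ JSD ≤ log(2).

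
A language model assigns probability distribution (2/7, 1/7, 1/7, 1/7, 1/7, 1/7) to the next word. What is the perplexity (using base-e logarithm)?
5.7423

Perplexity is e^H (or exp(H) for natural log).

First, H = -Σ p log p = 1.7479 nats
Perplexity = e^1.7479 = 5.7423

Interpretation: The model's uncertainty is equivalent to choosing uniformly among 5.7 options.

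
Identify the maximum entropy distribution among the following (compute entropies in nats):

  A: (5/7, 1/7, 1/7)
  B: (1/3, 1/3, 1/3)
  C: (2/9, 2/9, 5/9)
B

For a discrete distribution over n outcomes, entropy is maximized by the uniform distribution.

Computing entropies:
H(A) = 0.7963 nats
H(B) = 1.0986 nats
H(C) = 0.9950 nats

The uniform distribution (where all probabilities equal 1/3) achieves the maximum entropy of log_e(3) = 1.0986 nats.

Distribution B has the highest entropy.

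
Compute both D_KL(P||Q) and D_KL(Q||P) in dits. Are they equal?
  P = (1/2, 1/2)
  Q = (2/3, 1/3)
D_KL(P||Q) = 0.0256, D_KL(Q||P) = 0.0246

KL divergence is not symmetric: D_KL(P||Q) ≠ D_KL(Q||P) in general.

D_KL(P||Q) = 0.0256 dits
D_KL(Q||P) = 0.0246 dits

No, they are not equal!

This asymmetry is why KL divergence is not a true distance metric.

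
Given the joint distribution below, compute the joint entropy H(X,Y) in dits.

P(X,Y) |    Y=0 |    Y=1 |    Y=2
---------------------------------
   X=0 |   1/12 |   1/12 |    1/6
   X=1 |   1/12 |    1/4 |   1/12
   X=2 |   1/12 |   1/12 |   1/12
0.9097 dits

Joint entropy is H(X,Y) = -Σ_{x,y} p(x,y) log p(x,y).

Summing over all non-zero entries:
H(X,Y) = -[1/12·log_10(1/12) + 1/12·log_10(1/12) + 1/6·log_10(1/6) + 1/12·log_10(1/12) + 1/4·log_10(1/4) + 1/12·log_10(1/12) + 1/12·log_10(1/12) + 1/12·log_10(1/12) + 1/12·log_10(1/12)]
H(X,Y) = 0.9097 dits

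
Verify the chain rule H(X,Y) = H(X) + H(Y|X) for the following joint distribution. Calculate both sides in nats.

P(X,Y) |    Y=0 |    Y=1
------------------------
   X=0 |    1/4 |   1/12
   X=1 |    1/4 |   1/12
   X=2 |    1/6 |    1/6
H(X,Y) = 1.7046, H(X) = 1.0986, H(Y|X) = 0.6059 (all in nats)

Chain rule: H(X,Y) = H(X) + H(Y|X)

Left side — joint entropy directly:
H(X,Y) = -Σ p(x,y) log p(x,y) = 1.7046 nats

Right side — compute H(Y|X) from the conditional distributions:
P(X) = (1/3, 1/3, 1/3), so H(X) = 1.0986 nats
H(Y|X) = Σ_x P(X=x) · H(Y|X=x):
  P(Y|X=0) = (3/4, 1/4), H(Y|X=0) = 0.5623, weight P(X=0) = 1/3
  P(Y|X=1) = (3/4, 1/4), H(Y|X=1) = 0.5623, weight P(X=1) = 1/3
  P(Y|X=2) = (1/2, 1/2), H(Y|X=2) = 0.6931, weight P(X=2) = 1/3
H(Y|X) = 0.6059 nats

H(X) + H(Y|X) = 1.0986 + 0.6059 = 1.7046 nats

Both sides equal 1.7046 nats. ✓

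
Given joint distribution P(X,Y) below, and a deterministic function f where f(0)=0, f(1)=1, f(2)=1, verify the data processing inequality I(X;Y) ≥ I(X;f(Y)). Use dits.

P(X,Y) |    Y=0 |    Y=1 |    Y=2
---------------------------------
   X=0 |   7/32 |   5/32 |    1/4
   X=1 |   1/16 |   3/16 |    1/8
I(X;Y) = 0.0161, I(X;f(Y)) = 0.0089, inequality holds: 0.0161 ≥ 0.0089

Data Processing Inequality: For any Markov chain X → Y → Z, we have I(X;Y) ≥ I(X;Z).

Here Z = f(Y) is a deterministic function of Y, forming X → Y → Z.

Original I(X;Y) = 0.0161 dits

After applying f:
P(X,Z) where Z=f(Y):
- P(X,Z=0) = P(X,Y=0)
- P(X,Z=1) = P(X,Y=1) + P(X,Y=2)

I(X;Z) = I(X;f(Y)) = 0.0089 dits

Verification: 0.0161 ≥ 0.0089 ✓

Information cannot be created by processing; the function f can only lose information about X.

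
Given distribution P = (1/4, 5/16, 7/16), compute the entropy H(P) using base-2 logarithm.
1.5462 bits

Shannon entropy is H(X) = -Σ p(x) log p(x).

For P = (1/4, 5/16, 7/16):
H = -1/4 × log_2(1/4) -5/16 × log_2(5/16) -7/16 × log_2(7/16)
H = 1.5462 bits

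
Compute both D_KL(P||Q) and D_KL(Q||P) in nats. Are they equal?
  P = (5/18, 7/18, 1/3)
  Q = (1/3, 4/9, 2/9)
D_KL(P||Q) = 0.0326, D_KL(Q||P) = 0.0300

KL divergence is not symmetric: D_KL(P||Q) ≠ D_KL(Q||P) in general.

D_KL(P||Q) = 0.0326 nats
D_KL(Q||P) = 0.0300 nats

No, they are not equal!

This asymmetry is why KL divergence is not a true distance metric.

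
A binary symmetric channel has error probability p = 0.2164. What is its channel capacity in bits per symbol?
0.2465 bits

For a binary symmetric channel (BSC) with error probability p:
Capacity C = 1 - H(p) bits per symbol

where H(p) = -p log₂(p) - (1-p) log₂(1-p) is the binary entropy function.

H(0.2164) = 0.7535 bits
C = 1 - 0.7535 = 0.2465 bits per symbol

This means we can reliably transmit up to 0.2465 bits of information per channel use.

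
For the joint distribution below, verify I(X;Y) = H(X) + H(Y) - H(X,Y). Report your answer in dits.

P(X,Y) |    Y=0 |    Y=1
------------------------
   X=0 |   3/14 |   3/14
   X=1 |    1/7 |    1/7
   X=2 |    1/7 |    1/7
I(X;Y) = 0.0000 dits

Mutual information has multiple equivalent forms:
- I(X;Y) = H(X) - H(X|Y)
- I(X;Y) = H(Y) - H(Y|X)
- I(X;Y) = H(X) + H(Y) - H(X,Y)

Computing all quantities:
H(X) = 0.4686, H(Y) = 0.3010, H(X,Y) = 0.7696
H(X|Y) = 0.4686, H(Y|X) = 0.3010

Verification:
H(X) - H(X|Y) = 0.4686 - 0.4686 = 0.0000
H(Y) - H(Y|X) = 0.3010 - 0.3010 = 0.0000
H(X) + H(Y) - H(X,Y) = 0.4686 + 0.3010 - 0.7696 = 0.0000

All forms give I(X;Y) = 0.0000 dits. ✓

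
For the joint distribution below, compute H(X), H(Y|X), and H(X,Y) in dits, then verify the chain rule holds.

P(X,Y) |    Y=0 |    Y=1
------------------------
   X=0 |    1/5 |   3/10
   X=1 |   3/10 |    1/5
H(X,Y) = 0.5933, H(X) = 0.3010, H(Y|X) = 0.2923 (all in dits)

Chain rule: H(X,Y) = H(X) + H(Y|X)

Left side — joint entropy directly:
H(X,Y) = -Σ p(x,y) log p(x,y) = 0.5933 dits

Right side — compute H(Y|X) from the conditional distributions:
P(X) = (1/2, 1/2), so H(X) = 0.3010 dits
H(Y|X) = Σ_x P(X=x) · H(Y|X=x):
  P(Y|X=0) = (2/5, 3/5), H(Y|X=0) = 0.2923, weight P(X=0) = 1/2
  P(Y|X=1) = (3/5, 2/5), H(Y|X=1) = 0.2923, weight P(X=1) = 1/2
H(Y|X) = 0.2923 dits

H(X) + H(Y|X) = 0.3010 + 0.2923 = 0.5933 dits

Both sides equal 0.5933 dits. ✓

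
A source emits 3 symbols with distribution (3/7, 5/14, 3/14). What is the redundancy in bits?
0.0543 bits

Redundancy measures how far a source is from maximum entropy:
R = H_max - H(X)

Maximum entropy for 3 symbols: H_max = log_2(3) = 1.5850 bits
Actual entropy: H(X) = 1.5306 bits
Redundancy: R = 1.5850 - 1.5306 = 0.0543 bits

This redundancy represents potential for compression: the source could be compressed by 0.0543 bits per symbol.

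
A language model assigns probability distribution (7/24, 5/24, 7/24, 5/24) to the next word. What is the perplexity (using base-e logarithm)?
3.9446

Perplexity is e^H (or exp(H) for natural log).

First, H = -Σ p log p = 1.3723 nats
Perplexity = e^1.3723 = 3.9446

Interpretation: The model's uncertainty is equivalent to choosing uniformly among 3.9 options.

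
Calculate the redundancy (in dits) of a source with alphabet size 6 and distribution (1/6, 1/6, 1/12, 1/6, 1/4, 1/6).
0.0189 dits

Redundancy measures how far a source is from maximum entropy:
R = H_max - H(X)

Maximum entropy for 6 symbols: H_max = log_10(6) = 0.7782 dits
Actual entropy: H(X) = 0.7592 dits
Redundancy: R = 0.7782 - 0.7592 = 0.0189 dits

This redundancy represents potential for compression: the source could be compressed by 0.0189 dits per symbol.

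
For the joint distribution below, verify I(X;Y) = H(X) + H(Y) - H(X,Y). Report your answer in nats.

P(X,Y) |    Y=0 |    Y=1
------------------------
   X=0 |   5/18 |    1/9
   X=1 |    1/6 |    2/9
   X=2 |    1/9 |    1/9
I(X;Y) = 0.0347 nats

Mutual information has multiple equivalent forms:
- I(X;Y) = H(X) - H(X|Y)
- I(X;Y) = H(Y) - H(Y|X)
- I(X;Y) = H(X) + H(Y) - H(X,Y)

Computing all quantities:
H(X) = 1.0688, H(Y) = 0.6870, H(X,Y) = 1.7211
H(X|Y) = 1.0341, H(Y|X) = 0.6523

Verification:
H(X) - H(X|Y) = 1.0688 - 1.0341 = 0.0347
H(Y) - H(Y|X) = 0.6870 - 0.6523 = 0.0347
H(X) + H(Y) - H(X,Y) = 1.0688 + 0.6870 - 1.7211 = 0.0347

All forms give I(X;Y) = 0.0347 nats. ✓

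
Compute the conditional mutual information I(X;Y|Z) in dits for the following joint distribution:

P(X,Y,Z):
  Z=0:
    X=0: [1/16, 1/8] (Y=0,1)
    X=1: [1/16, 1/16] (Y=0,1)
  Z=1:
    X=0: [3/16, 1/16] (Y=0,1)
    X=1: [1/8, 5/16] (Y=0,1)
0.0329 dits

Conditional mutual information: I(X;Y|Z) = H(X|Z) + H(Y|Z) - H(X,Y|Z)

H(Z) = 0.2697
H(X,Z) = 0.5568 → H(X|Z) = 0.2871
H(Y,Z) = 0.5668 → H(Y|Z) = 0.2971
H(X,Y,Z) = 0.8210 → H(X,Y|Z) = 0.5512

I(X;Y|Z) = 0.2871 + 0.2971 - 0.5512 = 0.0329 dits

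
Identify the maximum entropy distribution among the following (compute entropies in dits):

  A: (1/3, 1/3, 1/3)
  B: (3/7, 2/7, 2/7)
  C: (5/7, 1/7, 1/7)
A

For a discrete distribution over n outcomes, entropy is maximized by the uniform distribution.

Computing entropies:
H(A) = 0.4771 dits
H(B) = 0.4686 dits
H(C) = 0.3458 dits

The uniform distribution (where all probabilities equal 1/3) achieves the maximum entropy of log_10(3) = 0.4771 dits.

Distribution A has the highest entropy.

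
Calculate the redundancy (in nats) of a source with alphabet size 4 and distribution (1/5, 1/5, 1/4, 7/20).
0.0285 nats

Redundancy measures how far a source is from maximum entropy:
R = H_max - H(X)

Maximum entropy for 4 symbols: H_max = log_e(4) = 1.3863 nats
Actual entropy: H(X) = 1.3578 nats
Redundancy: R = 1.3863 - 1.3578 = 0.0285 nats

This redundancy represents potential for compression: the source could be compressed by 0.0285 nats per symbol.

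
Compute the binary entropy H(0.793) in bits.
0.7357 bits

The binary entropy function is:
H(p) = -p log(p) - (1-p) log(1-p)

H(0.793) = -0.793 × log_2(0.793) - 0.207 × log_2(0.207)
H(0.793) = 0.7357 bits

Note: Binary entropy is maximized at p=0.5 (H=1 bit) and minimized at p=0 or p=1 (H=0).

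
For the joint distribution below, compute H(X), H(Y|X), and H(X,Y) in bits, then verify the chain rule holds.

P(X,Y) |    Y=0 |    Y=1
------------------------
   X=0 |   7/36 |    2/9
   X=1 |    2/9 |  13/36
H(X,Y) = 1.9544, H(X) = 0.9799, H(Y|X) = 0.9746 (all in bits)

Chain rule: H(X,Y) = H(X) + H(Y|X)

Left side — joint entropy directly:
H(X,Y) = -Σ p(x,y) log p(x,y) = 1.9544 bits

Right side — compute H(Y|X) from the conditional distributions:
P(X) = (5/12, 7/12), so H(X) = 0.9799 bits
H(Y|X) = Σ_x P(X=x) · H(Y|X=x):
  P(Y|X=0) = (7/15, 8/15), H(Y|X=0) = 0.9968, weight P(X=0) = 5/12
  P(Y|X=1) = (8/21, 13/21), H(Y|X=1) = 0.9587, weight P(X=1) = 7/12
H(Y|X) = 0.9746 bits

H(X) + H(Y|X) = 0.9799 + 0.9746 = 1.9544 bits

Both sides equal 1.9544 bits. ✓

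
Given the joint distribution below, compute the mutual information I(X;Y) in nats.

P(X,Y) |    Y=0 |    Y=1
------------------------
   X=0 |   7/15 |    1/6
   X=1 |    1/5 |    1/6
0.0189 nats

Mutual information: I(X;Y) = H(X) + H(Y) - H(X,Y)

Marginals:
P(X) = (19/30, 11/30), H(X) = 0.6572 nats
P(Y) = (2/3, 1/3), H(Y) = 0.6365 nats

Joint entropy: H(X,Y) = 1.2748 nats

I(X;Y) = 0.6572 + 0.6365 - 1.2748 = 0.0189 nats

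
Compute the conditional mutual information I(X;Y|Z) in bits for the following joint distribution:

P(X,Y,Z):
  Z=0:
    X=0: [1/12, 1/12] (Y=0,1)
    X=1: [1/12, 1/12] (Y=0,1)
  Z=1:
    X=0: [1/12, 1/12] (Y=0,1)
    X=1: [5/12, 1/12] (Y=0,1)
0.0492 bits

Conditional mutual information: I(X;Y|Z) = H(X|Z) + H(Y|Z) - H(X,Y|Z)

H(Z) = 0.9183
H(X,Z) = 1.7925 → H(X|Z) = 0.8742
H(Y,Z) = 1.7925 → H(Y|Z) = 0.8742
H(X,Y,Z) = 2.6175 → H(X,Y|Z) = 1.6992

I(X;Y|Z) = 0.8742 + 0.8742 - 1.6992 = 0.0492 bits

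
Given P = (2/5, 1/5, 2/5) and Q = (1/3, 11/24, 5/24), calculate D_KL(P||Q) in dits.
0.0730 dits

KL divergence: D_KL(P||Q) = Σ p(x) log(p(x)/q(x))

Computing term by term:
  x=0: 2/5 × log_10[(2/5)/(1/3)] = 2/5 × 0.0792 = 0.0317
  x=1: 1/5 × log_10[(1/5)/(11/24)] = 1/5 × -0.3602 = -0.0720
  x=2: 2/5 × log_10[(2/5)/(5/24)] = 2/5 × 0.2833 = 0.1133

D_KL(P||Q) = 0.0730 dits

Note: KL divergence is always non-negative and equals 0 iff P = Q.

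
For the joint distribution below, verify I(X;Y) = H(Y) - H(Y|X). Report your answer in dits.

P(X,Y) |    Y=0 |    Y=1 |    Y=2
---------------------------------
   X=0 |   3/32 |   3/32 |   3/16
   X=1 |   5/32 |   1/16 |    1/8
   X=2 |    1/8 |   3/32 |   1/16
I(X;Y) = 0.0164 dits

Mutual information has multiple equivalent forms:
- I(X;Y) = H(X) - H(X|Y)
- I(X;Y) = H(Y) - H(Y|X)
- I(X;Y) = H(X) + H(Y) - H(X,Y)

Computing all quantities:
H(X) = 0.4741, H(Y) = 0.4700, H(X,Y) = 0.9277
H(X|Y) = 0.4577, H(Y|X) = 0.4536

Verification:
H(X) - H(X|Y) = 0.4741 - 0.4577 = 0.0164
H(Y) - H(Y|X) = 0.4700 - 0.4536 = 0.0164
H(X) + H(Y) - H(X,Y) = 0.4741 + 0.4700 - 0.9277 = 0.0164

All forms give I(X;Y) = 0.0164 dits. ✓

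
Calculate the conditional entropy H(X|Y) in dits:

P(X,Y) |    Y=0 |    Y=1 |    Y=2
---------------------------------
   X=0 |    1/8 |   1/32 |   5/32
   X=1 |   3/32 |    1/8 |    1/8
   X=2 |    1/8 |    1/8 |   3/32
0.4561 dits

Using the chain rule: H(X|Y) = H(X,Y) - H(Y)

First, compute H(X,Y) = 0.9302 dits

Marginal P(Y) = (11/32, 9/32, 3/8)
H(Y) = 0.4741 dits

H(X|Y) = H(X,Y) - H(Y) = 0.9302 - 0.4741 = 0.4561 dits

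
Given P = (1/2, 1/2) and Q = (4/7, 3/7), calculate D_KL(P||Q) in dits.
0.0045 dits

KL divergence: D_KL(P||Q) = Σ p(x) log(p(x)/q(x))

Computing term by term:
  x=0: 1/2 × log_10[(1/2)/(4/7)] = 1/2 × -0.0580 = -0.0290
  x=1: 1/2 × log_10[(1/2)/(3/7)] = 1/2 × 0.0669 = 0.0335

D_KL(P||Q) = 0.0045 dits

Note: KL divergence is always non-negative and equals 0 iff P = Q.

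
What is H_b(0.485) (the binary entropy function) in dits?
0.3008 dits

The binary entropy function is:
H(p) = -p log(p) - (1-p) log(1-p)

H(0.485) = -0.485 × log_10(0.485) - 0.515 × log_10(0.515)
H(0.485) = 0.3008 dits

Note: Binary entropy is maximized at p=0.5 (H=1 bit) and minimized at p=0 or p=1 (H=0).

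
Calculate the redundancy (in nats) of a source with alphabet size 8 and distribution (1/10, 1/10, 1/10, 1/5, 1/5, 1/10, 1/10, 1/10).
0.0541 nats

Redundancy measures how far a source is from maximum entropy:
R = H_max - H(X)

Maximum entropy for 8 symbols: H_max = log_e(8) = 2.0794 nats
Actual entropy: H(X) = 2.0253 nats
Redundancy: R = 2.0794 - 2.0253 = 0.0541 nats

This redundancy represents potential for compression: the source could be compressed by 0.0541 nats per symbol.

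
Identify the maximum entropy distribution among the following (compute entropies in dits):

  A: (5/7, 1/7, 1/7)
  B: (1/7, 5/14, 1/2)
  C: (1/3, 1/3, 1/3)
C

For a discrete distribution over n outcomes, entropy is maximized by the uniform distribution.

Computing entropies:
H(A) = 0.3458 dits
H(B) = 0.4309 dits
H(C) = 0.4771 dits

The uniform distribution (where all probabilities equal 1/3) achieves the maximum entropy of log_10(3) = 0.4771 dits.

Distribution C has the highest entropy.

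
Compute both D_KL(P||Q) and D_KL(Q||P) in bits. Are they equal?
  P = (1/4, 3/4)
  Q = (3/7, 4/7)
D_KL(P||Q) = 0.0998, D_KL(Q||P) = 0.1091

KL divergence is not symmetric: D_KL(P||Q) ≠ D_KL(Q||P) in general.

D_KL(P||Q) = 0.0998 bits
D_KL(Q||P) = 0.1091 bits

No, they are not equal!

This asymmetry is why KL divergence is not a true distance metric.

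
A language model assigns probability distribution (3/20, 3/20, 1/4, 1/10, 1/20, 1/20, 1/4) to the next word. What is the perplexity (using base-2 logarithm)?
6.0021

Perplexity is 2^H (or exp(H) for natural log).

First, H = -Σ p log p = 2.5855 bits
Perplexity = 2^2.5855 = 6.0021

Interpretation: The model's uncertainty is equivalent to choosing uniformly among 6.0 options.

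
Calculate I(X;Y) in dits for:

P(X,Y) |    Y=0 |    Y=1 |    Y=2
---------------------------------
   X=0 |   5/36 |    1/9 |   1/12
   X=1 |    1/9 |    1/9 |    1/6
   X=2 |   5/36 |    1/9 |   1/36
0.0211 dits

Mutual information: I(X;Y) = H(X) + H(Y) - H(X,Y)

Marginals:
P(X) = (1/3, 7/18, 5/18), H(X) = 0.4731 dits
P(Y) = (7/18, 1/3, 5/18), H(Y) = 0.4731 dits

Joint entropy: H(X,Y) = 0.9251 dits

I(X;Y) = 0.4731 + 0.4731 - 0.9251 = 0.0211 dits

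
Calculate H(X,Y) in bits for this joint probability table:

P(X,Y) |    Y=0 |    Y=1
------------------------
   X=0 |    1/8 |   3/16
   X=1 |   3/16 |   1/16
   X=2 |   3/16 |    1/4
2.4835 bits

Joint entropy is H(X,Y) = -Σ_{x,y} p(x,y) log p(x,y).

Summing over all non-zero entries:
H(X,Y) = -[1/8·log_2(1/8) + 3/16·log_2(3/16) + 3/16·log_2(3/16) + 1/16·log_2(1/16) + 3/16·log_2(3/16) + 1/4·log_2(1/4)]
H(X,Y) = 2.4835 bits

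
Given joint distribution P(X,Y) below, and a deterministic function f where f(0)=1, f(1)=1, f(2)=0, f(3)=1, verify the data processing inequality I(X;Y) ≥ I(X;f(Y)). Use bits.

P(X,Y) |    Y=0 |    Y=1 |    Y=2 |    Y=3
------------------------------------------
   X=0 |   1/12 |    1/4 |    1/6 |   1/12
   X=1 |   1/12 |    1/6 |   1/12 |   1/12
I(X;Y) = 0.0124, I(X;f(Y)) = 0.0070, inequality holds: 0.0124 ≥ 0.0070

Data Processing Inequality: For any Markov chain X → Y → Z, we have I(X;Y) ≥ I(X;Z).

Here Z = f(Y) is a deterministic function of Y, forming X → Y → Z.

Original I(X;Y) = 0.0124 bits

After applying f:
P(X,Z) where Z=f(Y):
- P(X,Z=0) = P(X,Y=2)
- P(X,Z=1) = P(X,Y=0) + P(X,Y=1) + P(X,Y=3)

I(X;Z) = I(X;f(Y)) = 0.0070 bits

Verification: 0.0124 ≥ 0.0070 ✓

Information cannot be created by processing; the function f can only lose information about X.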